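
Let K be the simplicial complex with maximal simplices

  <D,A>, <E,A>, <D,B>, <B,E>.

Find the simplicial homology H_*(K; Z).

Take the total order A < B < D < E on the vertex set. Then K (dimension 1) consists of the simplices:

  0-simplices (4): A, B, D, E
  1-simplices (4): AD, AE, BD, BE

giving chain groups C_0 ≅ Z^4, C_1 ≅ Z^4.

∂_1: C_1 → C_0 sends each edge [p,q] (with p < q) to q − p.
The resulting 4×4 matrix has rank 3, and its Smith normal form has invariant factors (1,1,1).

From H_k ≅ ker(∂_k) / im(∂_{k+1}) we obtain:

  H_0: rank C_0 − rank ∂_1 = 4 − 3 = 1, and the invariant factors of ∂_1 are all 1, so H_0 ≅ Z.
  H_1: rank ker ∂_1 − rank ∂_2 = (4 − 3) − 0 = 1, and there is no ∂_2, so H_1 ≅ Z.

(K is a triangulation of the circle S^1.)

H_0 ≅ Z,  H_1 ≅ Z.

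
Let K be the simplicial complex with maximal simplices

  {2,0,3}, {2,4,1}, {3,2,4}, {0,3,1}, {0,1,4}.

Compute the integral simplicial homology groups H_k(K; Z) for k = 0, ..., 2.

Fix the vertex order 0 < 1 < 2 < 3 < 4 and write every simplex with vertices in increasing order. Then dim K = 2 and the simplices of K are:

  0-simplices (5): [0], [1], [2], [3], [4]
  1-simplices (10): [0,1], [0,2], [0,3], [0,4], [1,2], [1,3], [1,4], [2,3], [2,4], [3,4]
  2-simplices (5): [0,1,3], [0,1,4], [0,2,3], [1,2,4], [2,3,4]

Hence C_0 ≅ Z^5, C_1 ≅ Z^10, C_2 ≅ Z^5.

Boundary ∂_1: C_1 → C_0 maps an edge to its endpoints' difference, ∂[p,q] = q − p.
This gives a 5×10 integer matrix of rank 4; reducing to Smith normal form yields diagonal entries (1,1,1,1).

Boundary ∂_2: C_2 → C_1 acts by ∂[p,q,r] = [q,r] − [p,r] + [p,q]. For instance
  ∂[2,3,4] = [3,4] − [2,4] + [2,3],
  ∂[0,2,3] = [2,3] − [0,3] + [0,2].
As a 10×5 matrix over Z this has rank 5, with invariant factors (1,1,1,1,1).

Computing H_k = (kernel of ∂_k) / (image of ∂_{k+1}):

  H_0: rank C_0 − rank ∂_1 = 5 − 4 = 1, and the invariant factors of ∂_1 are all 1, so H_0 = Z.
  H_1: rank ker ∂_1 − rank ∂_2 = (10 − 4) − 5 = 1, and the invariant factors of ∂_2 are all 1, so H_1 = Z.
  H_2: rank ker ∂_2 − rank ∂_3 = (5 − 5) − 0 = 0, and there is no ∂_3, so H_2 = 0.

H_0 ≅ Z,  H_1 ≅ Z,  H_2 = 0.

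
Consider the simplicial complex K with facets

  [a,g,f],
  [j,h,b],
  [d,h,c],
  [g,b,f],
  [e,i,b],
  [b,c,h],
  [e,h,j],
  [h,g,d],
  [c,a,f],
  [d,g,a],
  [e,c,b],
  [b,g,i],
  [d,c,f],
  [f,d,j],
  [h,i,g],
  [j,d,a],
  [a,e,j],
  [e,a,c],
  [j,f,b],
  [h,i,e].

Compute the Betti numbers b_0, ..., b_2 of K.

b_0 = 1, b_1 = 1, b_2 = 0.

Order the vertices as a < b < c < d < e < f < g < h < i < j. Listing each simplex with vertices in this order, K has dimension 2 with simplices:

  0-simplices (10): a, b, c, d, e, f, g, h, i, j
  1-simplices (30): ac, ad, ae, af, ag, aj, bc, be, bf, bg, bh, bi, bj, cd, ce, cf, ch, df, dg, dh, dj, eh, ei, ej, fg, fj, gh, gi, hi, hj
  2-simplices (20): ace, acf, adg, adj, aej, afg, bce, bch, bei, bfg, bfj, bgi, bhj, cdf, cdh, dfj, dgh, ehi, ehj, ghi

giving chain groups C_0 ≅ Z^10, C_1 ≅ Z^30, C_2 ≅ Z^20.

∂_1: C_1 → C_0 is given by ∂[p,q] = [q] − [p].
This gives a 10×30 integer matrix of rank 9; reducing to Smith normal form yields diagonal entries (1,1,1,1,1,1,1,1,1).

∂_2: C_2 → C_1 maps a triangle to the signed sum of its edges. For instance
  ∂dfj = fj − dj + df,
  ∂bch = ch − bh + bc.
The resulting 30×20 matrix has rank 20, and its Smith normal form has invariant factors (1,1,1,1,1,1,1,1,1,1,1,1,1,1,1,1,1,1,1,2).

From H_k ≅ ker(∂_k) / im(∂_{k+1}) we obtain:

  H_0: rank C_0 − rank ∂_1 = 10 − 9 = 1, and the invariant factors of ∂_1 are all 1, so H_0 = Z.
  H_1: rank ker ∂_1 − rank ∂_2 = (30 − 9) − 20 = 1, and ∂_2 has invariant factor 2 > 1, so H_1 = Z ⊕ Z/2.
  H_2: rank ker ∂_2 − rank ∂_3 = (20 − 20) − 0 = 0, and there is no ∂_3, so H_2 = 0.

(K is a triangulation of the Klein bottle.)

Hence the Betti numbers are b_0 = 1, b_1 = 1, b_2 = 0.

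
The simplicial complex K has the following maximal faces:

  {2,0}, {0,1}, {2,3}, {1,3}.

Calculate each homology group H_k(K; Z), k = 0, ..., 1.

Order the vertices as 0 < 1 < 2 < 3. Listing each simplex with vertices in this order, K has dimension 1 with simplices:

  0-simplices (4): [0], [1], [2], [3]
  1-simplices (4): [0,1], [0,2], [1,3], [2,3]

Hence C_0 ≅ Z^4, C_1 ≅ Z^4.

Boundary ∂_1: C_1 → C_0 sends each edge [p,q] (with p < q) to q − p. For instance
  ∂[0,2] = [2] − [0].
The resulting 4×4 matrix has rank 3, and its Smith normal form has invariant factors (1,1,1).

From H_k ≅ ker(∂_k) / im(∂_{k+1}) we obtain:

  H_0: rank C_0 − rank ∂_1 = 4 − 3 = 1, and the invariant factors of ∂_1 are all 1, so H_0 ≅ Z.
  H_1: rank ker ∂_1 − rank ∂_2 = (4 − 3) − 0 = 1, and there is no ∂_2, so H_1 ≅ Z.

(K is a triangulation of the circle S^1.)

H_0 ≅ Z,  H_1 ≅ Z.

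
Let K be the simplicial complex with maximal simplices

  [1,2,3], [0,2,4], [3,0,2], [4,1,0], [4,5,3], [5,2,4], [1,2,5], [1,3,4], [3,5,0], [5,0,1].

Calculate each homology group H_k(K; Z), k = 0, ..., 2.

H_0 ≅ Z,  H_1 ≅ Z_2,  H_2 = 0.

K has 6 vertices, 15 edges, 10 triangles.
rank ∂_0 = 0, rank ∂_1 = 5 ⇒ b_0 = 6 − 0 − 5 = 1; all invariant factors of ∂_1 are 1 so no torsion. So H_0 = Z.
rank ∂_1 = 5, rank ∂_2 = 10 ⇒ b_1 = 15 − 5 − 10 = 0; ∂_2 has invariant factor(s) [2] giving torsion. So H_1 = Z_2.
rank ∂_2 = 10, rank ∂_3 = 0 ⇒ b_2 = 10 − 10 − 0 = 0. So H_2 = 0.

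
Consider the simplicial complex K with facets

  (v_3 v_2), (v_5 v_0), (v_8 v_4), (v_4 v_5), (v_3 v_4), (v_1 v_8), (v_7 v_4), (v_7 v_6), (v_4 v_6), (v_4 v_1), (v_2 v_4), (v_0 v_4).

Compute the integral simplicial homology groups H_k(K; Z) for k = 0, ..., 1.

H_0 = Z,  H_1 = Z^4.

Order the vertices as v_0 < v_1 < v_2 < v_3 < v_4 < v_5 < v_6 < v_7 < v_8. Listing each simplex with vertices in this order, K has dimension 1 with simplices:

  0-simplices (9): [v_0], [v_1], [v_2], [v_3], [v_4], [v_5], [v_6], [v_7], [v_8]
  1-simplices (12): [v_0,v_4], [v_0,v_5], [v_1,v_4], [v_1,v_8], [v_2,v_3], [v_2,v_4], [v_3,v_4], [v_4,v_5], [v_4,v_6], [v_4,v_7], [v_4,v_8], [v_6,v_7]

so the chain groups are C_0 ≅ Z^9, C_1 ≅ Z^12.

∂_1: C_1 → C_0 sends each edge [p,q] (with p < q) to q − p.
As a 9×12 matrix over Z this has rank 8, with invariant factors (1,1,1,1,1,1,1,1).

From H_k ≅ ker(∂_k) / im(∂_{k+1}) we obtain:

  H_0: rank C_0 − rank ∂_1 = 9 − 8 = 1, and the invariant factors of ∂_1 are all 1, so H_0 = Z.
  H_1: rank ker ∂_1 − rank ∂_2 = (12 − 8) − 0 = 4, and there is no ∂_2, so H_1 = Z^4.

As a check, the Euler characteristic is 9 − 12 = -3, which agrees with 1 − 4 = -3.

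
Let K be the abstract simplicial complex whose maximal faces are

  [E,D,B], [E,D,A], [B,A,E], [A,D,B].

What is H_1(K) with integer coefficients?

H_1 = 0.

Order the vertices as A < B < D < E. Listing each simplex with vertices in this order, K has dimension 2 with simplices:

  0-simplices (4): A, B, D, E
  1-simplices (6): AB, AD, AE, BD, BE, DE
  2-simplices (4): ABD, ABE, ADE, BDE

Hence C_0 ≅ Z^4, C_1 ≅ Z^6, C_2 ≅ Z^4.

∂_1: C_1 → C_0 maps an edge to its endpoints' difference, ∂[p,q] = q − p. For instance
  ∂BD = D − B.
The resulting 4×6 matrix has rank 3, and its Smith normal form has invariant factors (1,1,1).

The boundary map ∂_2: C_2 → C_1 maps a triangle to the signed sum of its edges. For instance
  ∂BDE = DE − BE + BD,
  ∂ADE = DE − AE + AD.
As a 6×4 matrix over Z this has rank 3, with invariant factors (1,1,1).

Now H_k = ker ∂_k / im ∂_{k+1}, so:

  H_1: rank ker ∂_1 − rank ∂_2 = (6 − 3) − 3 = 0, and the invariant factors of ∂_2 are all 1, so H_1 ≅ 0.

(K is a triangulation of the 2-sphere S^2.)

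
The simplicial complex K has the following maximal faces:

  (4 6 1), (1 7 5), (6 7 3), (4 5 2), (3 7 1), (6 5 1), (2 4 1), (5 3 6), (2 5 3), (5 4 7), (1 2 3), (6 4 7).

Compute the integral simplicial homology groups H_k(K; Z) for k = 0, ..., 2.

We work with the vertex ordering 1 < 2 < 3 < 4 < 5 < 6 < 7. The simplices of K, each written with vertices in increasing order, are:

  0-simplices (7): [1], [2], [3], [4], [5], [6], [7]
  1-simplices (18): [1,2], [1,3], [1,4], [1,5], [1,6], [1,7], [2,3], [2,4], [2,5], [3,5], [3,6], [3,7], [4,5], [4,6], [4,7], [5,6], [5,7], [6,7]
  2-simplices (12): [1,2,3], [1,2,4], [1,3,7], [1,4,6], [1,5,6], [1,5,7], [2,3,5], [2,4,5], [3,5,6], [3,6,7], [4,5,7], [4,6,7]

giving chain groups C_0 ≅ Z^7, C_1 ≅ Z^18, C_2 ≅ Z^12.

Boundary ∂_1: C_1 → C_0 maps an edge to its endpoints' difference, ∂[p,q] = q − p. For instance
  ∂[3,7] = [7] − [3].
As a 7×18 matrix over Z this has rank 6, with invariant factors (1,1,1,1,1,1).

The boundary map ∂_2: C_2 → C_1 sends each 2-simplex [p,q,r] to [q,r] − [p,r] + [p,q]. For instance
  ∂[3,5,6] = [5,6] − [3,6] + [3,5],
  ∂[2,3,5] = [3,5] − [2,5] + [2,3].
This gives a 18×12 integer matrix of rank 12; reducing to Smith normal form yields diagonal entries (1,1,1,1,1,1,1,1,1,1,1,2).

Now H_k = ker ∂_k / im ∂_{k+1}, so:

  H_0: rank C_0 − rank ∂_1 = 7 − 6 = 1, and the invariant factors of ∂_1 are all 1, so H_0 = Z.
  H_1: rank ker ∂_1 − rank ∂_2 = (18 − 6) − 12 = 0, and ∂_2 has invariant factor 2 > 1, so H_1 = Z_2.
  H_2: rank ker ∂_2 − rank ∂_3 = (12 − 12) − 0 = 0, and there is no ∂_3, so H_2 = 0.

(K is a triangulation of the real projective plane RP^2.)

H_0 ≅ Z,  H_1 ≅ Z_2,  H_2 = 0.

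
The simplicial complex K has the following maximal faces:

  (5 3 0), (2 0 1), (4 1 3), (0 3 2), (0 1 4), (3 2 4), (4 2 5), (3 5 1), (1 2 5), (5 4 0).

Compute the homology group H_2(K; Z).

H_2 = 0.

Take the total order 0 < 1 < 2 < 3 < 4 < 5 on the vertex set. Then K (dimension 2) consists of the simplices:

  0-simplices (6): [0], [1], [2], [3], [4], [5]
  1-simplices (15): [0,1], [0,2], [0,3], [0,4], [0,5], [1,2], [1,3], [1,4], [1,5], [2,3], [2,4], [2,5], [3,4], [3,5], [4,5]
  2-simplices (10): [0,1,2], [0,1,4], [0,2,3], [0,3,5], [0,4,5], [1,2,5], [1,3,4], [1,3,5], [2,3,4], [2,4,5]

giving chain groups C_0 ≅ Z^6, C_1 ≅ Z^15, C_2 ≅ Z^10.

The boundary map ∂_1: C_1 → C_0 sends each edge [p,q] (with p < q) to q − p. For instance
  ∂[2,4] = [4] − [2].
As a 6×15 matrix over Z this has rank 5, with invariant factors (1,1,1,1,1).

The boundary map ∂_2: C_2 → C_1 maps a triangle to the signed sum of its edges. For instance
  ∂[2,3,4] = [3,4] − [2,4] + [2,3],
  ∂[0,3,5] = [3,5] − [0,5] + [0,3].
As a 15×10 matrix over Z this has rank 10, with invariant factors (1,1,1,1,1,1,1,1,1,2).

Reading off H_k = ker ∂_k / im ∂_{k+1}:

  H_2: rank ker ∂_2 − rank ∂_3 = (10 − 10) − 0 = 0, and there is no ∂_3, so H_2 ≅ 0.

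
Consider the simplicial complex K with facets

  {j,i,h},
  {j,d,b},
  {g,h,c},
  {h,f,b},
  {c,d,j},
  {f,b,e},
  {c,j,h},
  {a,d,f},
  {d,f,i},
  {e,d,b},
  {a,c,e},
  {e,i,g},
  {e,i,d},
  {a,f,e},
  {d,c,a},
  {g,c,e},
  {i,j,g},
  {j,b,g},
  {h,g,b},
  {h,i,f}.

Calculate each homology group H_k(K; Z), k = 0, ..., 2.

Fix the vertex order a < b < c < d < e < f < g < h < i < j and write every simplex with vertices in increasing order. Then dim K = 2 and the simplices of K are:

  0-simplices (10): a, b, c, d, e, f, g, h, i, j
  1-simplices (30): ac, ad, ae, af, bd, be, bf, bg, bh, bj, cd, ce, cg, ch, cj, de, df, di, dj, ef, eg, ei, fh, fi, gh, gi, gj, hi, hj, ij
  2-simplices (20): acd, ace, adf, aef, bde, bdj, bef, bfh, bgh, bgj, cdj, ceg, cgh, chj, dei, dfi, egi, fhi, gij, hij

Hence C_0 ≅ Z^10, C_1 ≅ Z^30, C_2 ≅ Z^20.

∂_1: C_1 → C_0 sends each edge [p,q] (with p < q) to q − p. For instance
  ∂cg = g − c.
This gives a 10×30 integer matrix of rank 9; reducing to Smith normal form yields diagonal entries (1,1,1,1,1,1,1,1,1).

∂_2: C_2 → C_1 maps a triangle to the signed sum of its edges. For instance
  ∂fhi = hi − fi + fh,
  ∂chj = hj − cj + ch.
The 30×20 boundary matrix has rank 20 and Smith normal form diag(1,1,1,1,1,1,1,1,1,1,1,1,1,1,1,1,1,1,1,2).

From H_k ≅ ker(∂_k) / im(∂_{k+1}) we obtain:

  H_0: rank C_0 − rank ∂_1 = 10 − 9 = 1, and the invariant factors of ∂_1 are all 1, so H_0 = Z.
  H_1: rank ker ∂_1 − rank ∂_2 = (30 − 9) − 20 = 1, and ∂_2 has invariant factor 2 > 1, so H_1 = Z ⊕ Z/2.
  H_2: rank ker ∂_2 − rank ∂_3 = (20 − 20) − 0 = 0, and there is no ∂_3, so H_2 = 0.

(K is a triangulation of the Klein bottle.)

H_0 = Z,  H_1 = Z ⊕ Z/2,  H_2 = 0.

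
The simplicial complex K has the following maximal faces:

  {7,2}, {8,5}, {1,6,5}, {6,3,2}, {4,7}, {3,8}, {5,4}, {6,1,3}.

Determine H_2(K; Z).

Order the vertices as 1 < 2 < 3 < 4 < 5 < 6 < 7 < 8. Listing each simplex with vertices in this order, K has dimension 2 with simplices:

  0-simplices (8): [1], [2], [3], [4], [5], [6], [7], [8]
  1-simplices (12): [1,3], [1,5], [1,6], [2,3], [2,6], [2,7], [3,6], [3,8], [4,5], [4,7], [5,6], [5,8]
  2-simplices (3): [1,3,6], [1,5,6], [2,3,6]

Hence C_0 ≅ Z^8, C_1 ≅ Z^12, C_2 ≅ Z^3.

The boundary map ∂_1: C_1 → C_0 is given by ∂[p,q] = [q] − [p]. For instance
  ∂[5,6] = [6] − [5].
This gives a 8×12 integer matrix of rank 7; reducing to Smith normal form yields diagonal entries (1,1,1,1,1,1,1).

Boundary ∂_2: C_2 → C_1 maps a triangle to the signed sum of its edges. For instance
  ∂[1,3,6] = [3,6] − [1,6] + [1,3],
  ∂[1,5,6] = [5,6] − [1,6] + [1,5].
This gives a 12×3 integer matrix of rank 3; reducing to Smith normal form yields diagonal entries (1,1,1).

Now H_k = ker ∂_k / im ∂_{k+1}, so:

  H_2: rank ker ∂_2 − rank ∂_3 = (3 − 3) − 0 = 0, and there is no ∂_3, so H_2 ≅ 0.

H_2 ≅ 0.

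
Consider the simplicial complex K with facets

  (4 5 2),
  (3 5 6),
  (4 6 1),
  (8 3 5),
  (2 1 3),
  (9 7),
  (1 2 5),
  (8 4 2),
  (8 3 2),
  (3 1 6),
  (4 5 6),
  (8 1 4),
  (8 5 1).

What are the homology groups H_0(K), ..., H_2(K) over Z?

K has 9 vertices, 19 edges, 12 triangles.
rank ∂_0 = 0, rank ∂_1 = 7 ⇒ b_0 = 9 − 0 − 7 = 2; all invariant factors of ∂_1 are 1 so no torsion. So H_0 ≅ Z^2.
rank ∂_1 = 7, rank ∂_2 = 12 ⇒ b_1 = 19 − 7 − 12 = 0; ∂_2 has invariant factor(s) [2] giving torsion. So H_1 ≅ Z/2.
rank ∂_2 = 12, rank ∂_3 = 0 ⇒ b_2 = 12 − 12 − 0 = 0. So H_2 ≅ 0.

H_0 = Z^2,  H_1 = Z/2,  H_2 = 0.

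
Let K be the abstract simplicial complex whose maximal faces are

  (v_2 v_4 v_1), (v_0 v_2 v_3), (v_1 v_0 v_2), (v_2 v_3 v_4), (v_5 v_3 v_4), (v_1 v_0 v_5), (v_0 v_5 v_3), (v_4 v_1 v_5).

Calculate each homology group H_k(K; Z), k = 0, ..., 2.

H_0 ≅ Z,  H_1 = 0,  H_2 ≅ Z.

K has 6 vertices, 12 edges, 8 triangles.
rank ∂_0 = 0, rank ∂_1 = 5 ⇒ b_0 = 6 − 0 − 5 = 1; all invariant factors of ∂_1 are 1 so no torsion. So H_0 ≅ Z.
rank ∂_1 = 5, rank ∂_2 = 7 ⇒ b_1 = 12 − 5 − 7 = 0; all invariant factors of ∂_2 are 1 so no torsion. So H_1 ≅ 0.
rank ∂_2 = 7, rank ∂_3 = 0 ⇒ b_2 = 8 − 7 − 0 = 1. So H_2 ≅ Z.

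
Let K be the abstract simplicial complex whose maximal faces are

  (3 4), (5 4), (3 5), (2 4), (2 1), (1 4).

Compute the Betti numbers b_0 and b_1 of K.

b_0 = 1, b_1 = 2.

K has 5 vertices, 6 edges.
rank ∂_0 = 0, rank ∂_1 = 4 ⇒ b_0 = 5 − 0 − 4 = 1; all invariant factors of ∂_1 are 1 so no torsion. So H_0 ≅ Z.
rank ∂_1 = 4, rank ∂_2 = 0 ⇒ b_1 = 6 − 4 − 0 = 2. So H_1 ≅ Z^2.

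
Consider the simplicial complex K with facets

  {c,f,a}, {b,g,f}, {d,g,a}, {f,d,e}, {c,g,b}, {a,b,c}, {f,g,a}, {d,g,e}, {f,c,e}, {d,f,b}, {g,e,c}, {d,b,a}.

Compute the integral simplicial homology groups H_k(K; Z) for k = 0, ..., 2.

K has 7 vertices, 18 edges, 12 triangles.
rank ∂_0 = 0, rank ∂_1 = 6 ⇒ b_0 = 7 − 0 − 6 = 1; all invariant factors of ∂_1 are 1 so no torsion. So H_0 = Z.
rank ∂_1 = 6, rank ∂_2 = 12 ⇒ b_1 = 18 − 6 − 12 = 0; ∂_2 has invariant factor(s) [2] giving torsion. So H_1 = Z/2.
rank ∂_2 = 12, rank ∂_3 = 0 ⇒ b_2 = 12 − 12 − 0 = 0. So H_2 = 0.

H_0 ≅ Z,  H_1 ≅ Z/2,  H_2 = 0.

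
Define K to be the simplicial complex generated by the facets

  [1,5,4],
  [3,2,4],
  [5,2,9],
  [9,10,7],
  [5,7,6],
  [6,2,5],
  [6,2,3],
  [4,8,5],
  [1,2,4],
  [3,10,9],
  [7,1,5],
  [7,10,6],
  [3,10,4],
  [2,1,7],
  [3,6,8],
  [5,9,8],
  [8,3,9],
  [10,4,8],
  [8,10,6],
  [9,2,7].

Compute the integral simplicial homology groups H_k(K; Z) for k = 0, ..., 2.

Fix the vertex order 1 < 2 < 3 < 4 < 5 < 6 < 7 < 8 < 9 < 10 and write every simplex with vertices in increasing order. Then dim K = 2 and the simplices of K are:

  0-simplices (10): [1], [2], [3], [4], [5], [6], [7], [8], [9], [10]
  1-simplices (30): (30 of them)
  2-simplices (20): (20 of them)

Hence C_0 ≅ Z^10, C_1 ≅ Z^30, C_2 ≅ Z^20.

Boundary ∂_1: C_1 → C_0 sends each edge [p,q] (with p < q) to q − p.
The 10×30 boundary matrix has rank 9 and Smith normal form diag(1,1,1,1,1,1,1,1,1).

∂_2: C_2 → C_1 acts by ∂[p,q,r] = [q,r] − [p,r] + [p,q]. For instance
  ∂[5,6,7] = [6,7] − [5,7] + [5,6],
  ∂[3,6,8] = [6,8] − [3,8] + [3,6].
The resulting 30×20 matrix has rank 20, and its Smith normal form has invariant factors (1,1,1,1,1,1,1,1,1,1,1,1,1,1,1,1,1,1,1,2).

Now H_k = ker ∂_k / im ∂_{k+1}, so:

  H_0: rank C_0 − rank ∂_1 = 10 − 9 = 1, and the invariant factors of ∂_1 are all 1, so H_0 ≅ Z.
  H_1: rank ker ∂_1 − rank ∂_2 = (30 − 9) − 20 = 1, and ∂_2 has invariant factor 2 > 1, so H_1 ≅ Z ⊕ Z/2.
  H_2: rank ker ∂_2 − rank ∂_3 = (20 − 20) − 0 = 0, and there is no ∂_3, so H_2 ≅ 0.

As a check, the Euler characteristic is 10 − 30 + 20 = 0, which agrees with 1 − 1 + 0 = 0.
(K is a triangulation of the Klein bottle.)

H_0 = Z,  H_1 = Z ⊕ Z/2,  H_2 = 0.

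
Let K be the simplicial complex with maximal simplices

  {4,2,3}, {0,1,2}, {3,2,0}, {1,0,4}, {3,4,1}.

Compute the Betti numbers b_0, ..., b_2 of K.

b_0 = 1, b_1 = 1, b_2 = 0.

We work with the vertex ordering 0 < 1 < 2 < 3 < 4. The simplices of K, each written with vertices in increasing order, are:

  0-simplices (5): [0], [1], [2], [3], [4]
  1-simplices (10): [0,1], [0,2], [0,3], [0,4], [1,2], [1,3], [1,4], [2,3], [2,4], [3,4]
  2-simplices (5): [0,1,2], [0,1,4], [0,2,3], [1,3,4], [2,3,4]

so the chain groups are C_0 ≅ Z^5, C_1 ≅ Z^10, C_2 ≅ Z^5.

∂_1: C_1 → C_0 maps an edge to its endpoints' difference, ∂[p,q] = q − p.
The resulting 5×10 matrix has rank 4, and its Smith normal form has invariant factors (1,1,1,1).

The boundary map ∂_2: C_2 → C_1 maps a triangle to the signed sum of its edges. For instance
  ∂[0,1,4] = [1,4] − [0,4] + [0,1],
  ∂[2,3,4] = [3,4] − [2,4] + [2,3].
The resulting 10×5 matrix has rank 5, and its Smith normal form has invariant factors (1,1,1,1,1).

Reading off H_k = ker ∂_k / im ∂_{k+1}:

  H_0: rank C_0 − rank ∂_1 = 5 − 4 = 1, and the invariant factors of ∂_1 are all 1, so H_0 = Z.
  H_1: rank ker ∂_1 − rank ∂_2 = (10 − 4) − 5 = 1, and the invariant factors of ∂_2 are all 1, so H_1 = Z.
  H_2: rank ker ∂_2 − rank ∂_3 = (5 − 5) − 0 = 0, and there is no ∂_3, so H_2 = 0.

(K is a triangulation of the Möbius band.)

Hence the Betti numbers are b_0 = 1, b_1 = 1, b_2 = 0.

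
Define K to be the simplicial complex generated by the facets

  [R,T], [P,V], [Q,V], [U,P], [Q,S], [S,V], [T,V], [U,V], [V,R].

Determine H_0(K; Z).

Take the total order P < Q < R < S < T < U < V on the vertex set. Then K (dimension 1) consists of the simplices:

  0-simplices (7): P, Q, R, S, T, U, V
  1-simplices (9): PU, PV, QS, QV, RT, RV, SV, TV, UV

giving chain groups C_0 ≅ Z^7, C_1 ≅ Z^9.

∂_1: C_1 → C_0 maps an edge to its endpoints' difference, ∂[p,q] = q − p.
This gives a 7×9 integer matrix of rank 6; reducing to Smith normal form yields diagonal entries (1,1,1,1,1,1).

Reading off H_k = ker ∂_k / im ∂_{k+1}:

  H_0: rank C_0 − rank ∂_1 = 7 − 6 = 1, and the invariant factors of ∂_1 are all 1, so H_0 = Z.

H_0 ≅ Z.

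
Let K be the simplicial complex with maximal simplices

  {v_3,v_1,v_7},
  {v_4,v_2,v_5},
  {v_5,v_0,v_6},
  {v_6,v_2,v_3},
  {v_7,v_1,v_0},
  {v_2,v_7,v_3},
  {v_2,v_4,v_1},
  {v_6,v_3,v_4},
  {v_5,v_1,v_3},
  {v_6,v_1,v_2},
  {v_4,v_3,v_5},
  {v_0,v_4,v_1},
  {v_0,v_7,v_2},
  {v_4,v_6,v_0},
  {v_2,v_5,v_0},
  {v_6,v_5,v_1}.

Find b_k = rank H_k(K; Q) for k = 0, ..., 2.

b_0 = 1, b_1 = 2, b_2 = 1.

Take the total order v_0 < v_1 < v_2 < v_3 < v_4 < v_5 < v_6 < v_7 on the vertex set. Then K (dimension 2) consists of the simplices:

  0-simplices (8): [v_0], [v_1], [v_2], [v_3], [v_4], [v_5], [v_6], [v_7]
  1-simplices (24): (24 of them)
  2-simplices (16): (16 of them)

Hence C_0 ≅ Z^8, C_1 ≅ Z^24, C_2 ≅ Z^16.

Boundary ∂_1: C_1 → C_0 is given by ∂[p,q] = [q] − [p]. For instance
  ∂[v_2,v_6] = [v_6] − [v_2].
As a 8×24 matrix over Z this has rank 7, with invariant factors (1,1,1,1,1,1,1).

Boundary ∂_2: C_2 → C_1 sends each 2-simplex [p,q,r] to [q,r] − [p,r] + [p,q]. For instance
  ∂[v_1,v_3,v_5] = [v_3,v_5] − [v_1,v_5] + [v_1,v_3],
  ∂[v_0,v_2,v_5] = [v_2,v_5] − [v_0,v_5] + [v_0,v_2].
The resulting 24×16 matrix has rank 15, and its Smith normal form has invariant factors (1,1,1,1,1,1,1,1,1,1,1,1,1,1,1).

Reading off H_k = ker ∂_k / im ∂_{k+1}:

  H_0: rank C_0 − rank ∂_1 = 8 − 7 = 1, and the invariant factors of ∂_1 are all 1, so H_0 = Z.
  H_1: rank ker ∂_1 − rank ∂_2 = (24 − 7) − 15 = 2, and the invariant factors of ∂_2 are all 1, so H_1 = Z^2.
  H_2: rank ker ∂_2 − rank ∂_3 = (16 − 15) − 0 = 1, and there is no ∂_3, so H_2 = Z.

Hence the Betti numbers are b_0 = 1, b_1 = 2, b_2 = 1.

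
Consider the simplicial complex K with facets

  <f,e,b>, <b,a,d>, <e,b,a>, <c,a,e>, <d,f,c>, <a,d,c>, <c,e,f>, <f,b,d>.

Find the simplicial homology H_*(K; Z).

Take the total order a < b < c < d < e < f on the vertex set. Then K (dimension 2) consists of the simplices:

  0-simplices (6): a, b, c, d, e, f
  1-simplices (12): ab, ac, ad, ae, bd, be, bf, cd, ce, cf, df, ef
  2-simplices (8): abd, abe, acd, ace, bdf, bef, cdf, cef

so the chain groups are C_0 ≅ Z^6, C_1 ≅ Z^12, C_2 ≅ Z^8.

The boundary map ∂_1: C_1 → C_0 is given by ∂[p,q] = [q] − [p]. For instance
  ∂ac = c − a.
As a 6×12 matrix over Z this has rank 5, with invariant factors (1,1,1,1,1).

Boundary ∂_2: C_2 → C_1 sends each 2-simplex [p,q,r] to [q,r] − [p,r] + [p,q]. For instance
  ∂ace = ce − ae + ac,
  ∂bef = ef − bf + be.
As a 12×8 matrix over Z this has rank 7, with invariant factors (1,1,1,1,1,1,1).

Computing H_k = (kernel of ∂_k) / (image of ∂_{k+1}):

  H_0: rank C_0 − rank ∂_1 = 6 − 5 = 1, and the invariant factors of ∂_1 are all 1, so H_0 ≅ Z.
  H_1: rank ker ∂_1 − rank ∂_2 = (12 − 5) − 7 = 0, and the invariant factors of ∂_2 are all 1, so H_1 ≅ 0.
  H_2: rank ker ∂_2 − rank ∂_3 = (8 − 7) − 0 = 1, and there is no ∂_3, so H_2 ≅ Z.

H_0 = Z,  H_1 = 0,  H_2 = Z.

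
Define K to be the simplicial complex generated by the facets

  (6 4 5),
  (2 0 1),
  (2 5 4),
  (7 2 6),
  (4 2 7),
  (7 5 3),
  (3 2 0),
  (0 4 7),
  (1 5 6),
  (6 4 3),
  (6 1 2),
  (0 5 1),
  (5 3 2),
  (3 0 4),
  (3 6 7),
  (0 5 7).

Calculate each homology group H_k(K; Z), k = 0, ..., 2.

K has 8 vertices, 24 edges, 16 triangles.
rank ∂_0 = 0, rank ∂_1 = 7 ⇒ b_0 = 8 − 0 − 7 = 1; all invariant factors of ∂_1 are 1 so no torsion. So H_0 = Z.
rank ∂_1 = 7, rank ∂_2 = 15 ⇒ b_1 = 24 − 7 − 15 = 2; all invariant factors of ∂_2 are 1 so no torsion. So H_1 = Z^2.
rank ∂_2 = 15, rank ∂_3 = 0 ⇒ b_2 = 16 − 15 − 0 = 1. So H_2 = Z.

H_0 ≅ Z,  H_1 ≅ Z^2,  H_2 ≅ Z.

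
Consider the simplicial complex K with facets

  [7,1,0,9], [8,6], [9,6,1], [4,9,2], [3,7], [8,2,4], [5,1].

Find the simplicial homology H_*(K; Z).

H_0 = Z,  H_1 = Z,  H_2 = 0,  H_3 = 0.

K has 10 vertices, 16 edges, 7 triangles, 1 3-simplex.
rank ∂_0 = 0, rank ∂_1 = 9 ⇒ b_0 = 10 − 0 − 9 = 1; all invariant factors of ∂_1 are 1 so no torsion. So H_0 ≅ Z.
rank ∂_1 = 9, rank ∂_2 = 6 ⇒ b_1 = 16 − 9 − 6 = 1; all invariant factors of ∂_2 are 1 so no torsion. So H_1 ≅ Z.
rank ∂_2 = 6, rank ∂_3 = 1 ⇒ b_2 = 7 − 6 − 1 = 0; all invariant factors of ∂_3 are 1 so no torsion. So H_2 ≅ 0.
rank ∂_3 = 1, rank ∂_4 = 0 ⇒ b_3 = 1 − 1 − 0 = 0. So H_3 ≅ 0.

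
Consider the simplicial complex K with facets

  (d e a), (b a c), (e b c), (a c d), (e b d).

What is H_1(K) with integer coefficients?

Fix the vertex order a < b < c < d < e and write every simplex with vertices in increasing order. Then dim K = 2 and the simplices of K are:

  0-simplices (5): a, b, c, d, e
  1-simplices (10): ab, ac, ad, ae, bc, bd, be, cd, ce, de
  2-simplices (5): abc, acd, ade, bce, bde

Hence C_0 ≅ Z^5, C_1 ≅ Z^10, C_2 ≅ Z^5.

The boundary map ∂_1: C_1 → C_0 maps an edge to its endpoints' difference, ∂[p,q] = q − p.
This gives a 5×10 integer matrix of rank 4; reducing to Smith normal form yields diagonal entries (1,1,1,1).

The boundary map ∂_2: C_2 → C_1 sends each 2-simplex [p,q,r] to [q,r] − [p,r] + [p,q]. For instance
  ∂bce = ce − be + bc,
  ∂bde = de − be + bd.
The 10×5 boundary matrix has rank 5 and Smith normal form diag(1,1,1,1,1).

From H_k ≅ ker(∂_k) / im(∂_{k+1}) we obtain:

  H_1: rank ker ∂_1 − rank ∂_2 = (10 − 4) − 5 = 1, and the invariant factors of ∂_2 are all 1, so H_1 ≅ Z.

(K is a triangulation of the Möbius band.)

H_1 = Z.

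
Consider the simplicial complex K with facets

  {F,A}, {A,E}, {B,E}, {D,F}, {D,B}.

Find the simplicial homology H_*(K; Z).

We work with the vertex ordering A < B < D < E < F. The simplices of K, each written with vertices in increasing order, are:

  0-simplices (5): A, B, D, E, F
  1-simplices (5): AE, AF, BD, BE, DF

so the chain groups are C_0 ≅ Z^5, C_1 ≅ Z^5.

∂_1: C_1 → C_0 sends each edge [p,q] (with p < q) to q − p. For instance
  ∂BD = D − B.
As a 5×5 matrix over Z this has rank 4, with invariant factors (1,1,1,1).

Reading off H_k = ker ∂_k / im ∂_{k+1}:

  H_0: rank C_0 − rank ∂_1 = 5 − 4 = 1, and the invariant factors of ∂_1 are all 1, so H_0 ≅ Z.
  H_1: rank ker ∂_1 − rank ∂_2 = (5 − 4) − 0 = 1, and there is no ∂_2, so H_1 ≅ Z.

H_0 ≅ Z,  H_1 ≅ Z.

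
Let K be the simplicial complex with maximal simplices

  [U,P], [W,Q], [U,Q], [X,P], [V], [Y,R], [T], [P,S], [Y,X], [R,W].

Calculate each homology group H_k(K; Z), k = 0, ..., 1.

We work with the vertex ordering P < Q < R < S < T < U < V < W < X < Y. The simplices of K, each written with vertices in increasing order, are:

  0-simplices (10): P, Q, R, S, T, U, V, W, X, Y
  1-simplices (8): PS, PU, PX, QU, QW, RW, RY, XY

giving chain groups C_0 ≅ Z^10, C_1 ≅ Z^8.

The boundary map ∂_1: C_1 → C_0 is given by ∂[p,q] = [q] − [p].
The 10×8 boundary matrix has rank 7 and Smith normal form diag(1,1,1,1,1,1,1).

Now H_k = ker ∂_k / im ∂_{k+1}, so:

  H_0: rank C_0 − rank ∂_1 = 10 − 7 = 3, and the invariant factors of ∂_1 are all 1, so H_0 = Z^3.
  H_1: rank ker ∂_1 − rank ∂_2 = (8 − 7) − 0 = 1, and there is no ∂_2, so H_1 = Z.

As a check, the Euler characteristic is 10 − 8 = 2, which agrees with 3 − 1 = 2.

H_0 = Z^3,  H_1 = Z.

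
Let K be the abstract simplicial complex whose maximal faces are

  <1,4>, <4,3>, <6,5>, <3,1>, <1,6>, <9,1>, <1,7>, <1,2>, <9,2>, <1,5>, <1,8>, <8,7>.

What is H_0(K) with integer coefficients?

Take the total order 1 < 2 < 3 < 4 < 5 < 6 < 7 < 8 < 9 on the vertex set. Then K (dimension 1) consists of the simplices:

  0-simplices (9): [1], [2], [3], [4], [5], [6], [7], [8], [9]
  1-simplices (12): [1,2], [1,3], [1,4], [1,5], [1,6], [1,7], [1,8], [1,9], [2,9], [3,4], [5,6], [7,8]

giving chain groups C_0 ≅ Z^9, C_1 ≅ Z^12.

∂_1: C_1 → C_0 maps an edge to its endpoints' difference, ∂[p,q] = q − p. For instance
  ∂[1,9] = [9] − [1].
As a 9×12 matrix over Z this has rank 8, with invariant factors (1,1,1,1,1,1,1,1).

Reading off H_k = ker ∂_k / im ∂_{k+1}:

  H_0: rank C_0 − rank ∂_1 = 9 − 8 = 1, and the invariant factors of ∂_1 are all 1, so H_0 ≅ Z.

H_0 = Z.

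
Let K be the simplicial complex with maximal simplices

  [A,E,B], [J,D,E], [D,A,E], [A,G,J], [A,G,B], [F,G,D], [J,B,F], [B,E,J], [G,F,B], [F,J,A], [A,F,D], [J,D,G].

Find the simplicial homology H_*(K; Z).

We work with the vertex ordering A < B < D < E < F < G < J. The simplices of K, each written with vertices in increasing order, are:

  0-simplices (7): A, B, D, E, F, G, J
  1-simplices (18): AB, AD, AE, AF, AG, AJ, BE, BF, BG, BJ, DE, DF, DG, DJ, EJ, FG, FJ, GJ
  2-simplices (12): ABE, ABG, ADE, ADF, AFJ, AGJ, BEJ, BFG, BFJ, DEJ, DFG, DGJ

giving chain groups C_0 ≅ Z^7, C_1 ≅ Z^18, C_2 ≅ Z^12.

The boundary map ∂_1: C_1 → C_0 sends each edge [p,q] (with p < q) to q − p.
As a 7×18 matrix over Z this has rank 6, with invariant factors (1,1,1,1,1,1).

∂_2: C_2 → C_1 acts by ∂[p,q,r] = [q,r] − [p,r] + [p,q]. For instance
  ∂BEJ = EJ − BJ + BE,
  ∂ABG = BG − AG + AB.
The 18×12 boundary matrix has rank 12 and Smith normal form diag(1,1,1,1,1,1,1,1,1,1,1,2).

From H_k ≅ ker(∂_k) / im(∂_{k+1}) we obtain:

  H_0: rank C_0 − rank ∂_1 = 7 − 6 = 1, and the invariant factors of ∂_1 are all 1, so H_0 = Z.
  H_1: rank ker ∂_1 − rank ∂_2 = (18 − 6) − 12 = 0, and ∂_2 has invariant factor 2 > 1, so H_1 = Z/2.
  H_2: rank ker ∂_2 − rank ∂_3 = (12 − 12) − 0 = 0, and there is no ∂_3, so H_2 = 0.

H_0 ≅ Z,  H_1 ≅ Z/2,  H_2 = 0.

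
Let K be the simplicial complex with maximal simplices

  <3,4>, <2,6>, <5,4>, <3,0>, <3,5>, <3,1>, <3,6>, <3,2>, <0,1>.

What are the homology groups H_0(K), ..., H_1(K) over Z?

H_0 ≅ Z,  H_1 ≅ Z^3.

Take the total order 0 < 1 < 2 < 3 < 4 < 5 < 6 on the vertex set. Then K (dimension 1) consists of the simplices:

  0-simplices (7): [0], [1], [2], [3], [4], [5], [6]
  1-simplices (9): [0,1], [0,3], [1,3], [2,3], [2,6], [3,4], [3,5], [3,6], [4,5]

giving chain groups C_0 ≅ Z^7, C_1 ≅ Z^9.

Boundary ∂_1: C_1 → C_0 sends each edge [p,q] (with p < q) to q − p. For instance
  ∂[3,5] = [5] − [3].
This gives a 7×9 integer matrix of rank 6; reducing to Smith normal form yields diagonal entries (1,1,1,1,1,1).

Reading off H_k = ker ∂_k / im ∂_{k+1}:

  H_0: rank C_0 − rank ∂_1 = 7 − 6 = 1, and the invariant factors of ∂_1 are all 1, so H_0 ≅ Z.
  H_1: rank ker ∂_1 − rank ∂_2 = (9 − 6) − 0 = 3, and there is no ∂_2, so H_1 ≅ Z^3.

As a check, the Euler characteristic is 7 − 9 = -2, which agrees with 1 − 3 = -2.
(K is a triangulation of a wedge of 3 circles.)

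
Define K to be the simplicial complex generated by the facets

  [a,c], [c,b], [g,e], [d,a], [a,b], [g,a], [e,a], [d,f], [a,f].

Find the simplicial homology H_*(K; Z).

H_0 = Z,  H_1 = Z^3.

Order the vertices as a < b < c < d < e < f < g. Listing each simplex with vertices in this order, K has dimension 1 with simplices:

  0-simplices (7): a, b, c, d, e, f, g
  1-simplices (9): ab, ac, ad, ae, af, ag, bc, df, eg

so the chain groups are C_0 ≅ Z^7, C_1 ≅ Z^9.

Boundary ∂_1: C_1 → C_0 maps an edge to its endpoints' difference, ∂[p,q] = q − p.
The resulting 7×9 matrix has rank 6, and its Smith normal form has invariant factors (1,1,1,1,1,1).

Computing H_k = (kernel of ∂_k) / (image of ∂_{k+1}):

  H_0: rank C_0 − rank ∂_1 = 7 − 6 = 1, and the invariant factors of ∂_1 are all 1, so H_0 = Z.
  H_1: rank ker ∂_1 − rank ∂_2 = (9 − 6) − 0 = 3, and there is no ∂_2, so H_1 = Z^3.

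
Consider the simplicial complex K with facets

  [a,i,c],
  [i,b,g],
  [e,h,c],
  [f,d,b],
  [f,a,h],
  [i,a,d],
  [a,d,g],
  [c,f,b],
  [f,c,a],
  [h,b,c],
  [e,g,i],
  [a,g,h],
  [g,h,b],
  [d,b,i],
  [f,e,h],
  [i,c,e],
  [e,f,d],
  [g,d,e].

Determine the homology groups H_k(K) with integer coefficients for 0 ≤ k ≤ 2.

H_0 = Z,  H_1 = Z ⊕ Z/2,  H_2 = 0.

Fix the vertex order a < b < c < d < e < f < g < h < i and write every simplex with vertices in increasing order. Then dim K = 2 and the simplices of K are:

  0-simplices (9): a, b, c, d, e, f, g, h, i
  1-simplices (27): ac, ad, af, ag, ah, ai, bc, bd, bf, bg, bh, bi, ce, cf, ch, ci, de, df, dg, di, ef, eg, eh, ei, fh, gh, gi
  2-simplices (18): acf, aci, adg, adi, afh, agh, bcf, bch, bdf, bdi, bgh, bgi, ceh, cei, def, deg, efh, egi

Hence C_0 ≅ Z^9, C_1 ≅ Z^27, C_2 ≅ Z^18.

∂_1: C_1 → C_0 sends each edge [p,q] (with p < q) to q − p. For instance
  ∂gh = h − g.
As a 9×27 matrix over Z this has rank 8, with invariant factors (1,1,1,1,1,1,1,1).

The boundary map ∂_2: C_2 → C_1 maps a triangle to the signed sum of its edges. For instance
  ∂afh = fh − ah + af,
  ∂bgh = gh − bh + bg.
This gives a 27×18 integer matrix of rank 18; reducing to Smith normal form yields diagonal entries (1,1,1,1,1,1,1,1,1,1,1,1,1,1,1,1,1,2).

From H_k ≅ ker(∂_k) / im(∂_{k+1}) we obtain:

  H_0: rank C_0 − rank ∂_1 = 9 − 8 = 1, and the invariant factors of ∂_1 are all 1, so H_0 ≅ Z.
  H_1: rank ker ∂_1 − rank ∂_2 = (27 − 8) − 18 = 1, and ∂_2 has invariant factor 2 > 1, so H_1 ≅ Z ⊕ Z/2.
  H_2: rank ker ∂_2 − rank ∂_3 = (18 − 18) − 0 = 0, and there is no ∂_3, so H_2 ≅ 0.

As a check, the Euler characteristic is 9 − 27 + 18 = 0, which agrees with 1 − 1 + 0 = 0.
(K is a triangulation of the Klein bottle.)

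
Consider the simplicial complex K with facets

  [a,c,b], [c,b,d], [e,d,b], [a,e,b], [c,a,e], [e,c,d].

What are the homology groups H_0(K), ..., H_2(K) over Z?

H_0 ≅ Z,  H_1 = 0,  H_2 ≅ Z.

K has 5 vertices, 9 edges, 6 triangles.
rank ∂_0 = 0, rank ∂_1 = 4 ⇒ b_0 = 5 − 0 − 4 = 1; all invariant factors of ∂_1 are 1 so no torsion. So H_0 ≅ Z.
rank ∂_1 = 4, rank ∂_2 = 5 ⇒ b_1 = 9 − 4 − 5 = 0; all invariant factors of ∂_2 are 1 so no torsion. So H_1 ≅ 0.
rank ∂_2 = 5, rank ∂_3 = 0 ⇒ b_2 = 6 − 5 − 0 = 1. So H_2 ≅ Z.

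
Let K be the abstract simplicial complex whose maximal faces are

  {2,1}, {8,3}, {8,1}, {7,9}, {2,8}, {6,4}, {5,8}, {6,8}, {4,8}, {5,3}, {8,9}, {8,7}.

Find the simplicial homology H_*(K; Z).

H_0 ≅ Z,  H_1 ≅ Z^4.

Take the total order 1 < 2 < 3 < 4 < 5 < 6 < 7 < 8 < 9 on the vertex set. Then K (dimension 1) consists of the simplices:

  0-simplices (9): [1], [2], [3], [4], [5], [6], [7], [8], [9]
  1-simplices (12): [1,2], [1,8], [2,8], [3,5], [3,8], [4,6], [4,8], [5,8], [6,8], [7,8], [7,9], [8,9]

Hence C_0 ≅ Z^9, C_1 ≅ Z^12.

∂_1: C_1 → C_0 sends each edge [p,q] (with p < q) to q − p. For instance
  ∂[1,8] = [8] − [1].
The resulting 9×12 matrix has rank 8, and its Smith normal form has invariant factors (1,1,1,1,1,1,1,1).

Computing H_k = (kernel of ∂_k) / (image of ∂_{k+1}):

  H_0: rank C_0 − rank ∂_1 = 9 − 8 = 1, and the invariant factors of ∂_1 are all 1, so H_0 ≅ Z.
  H_1: rank ker ∂_1 − rank ∂_2 = (12 − 8) − 0 = 4, and there is no ∂_2, so H_1 ≅ Z^4.

(K is a triangulation of a wedge of 4 circles.)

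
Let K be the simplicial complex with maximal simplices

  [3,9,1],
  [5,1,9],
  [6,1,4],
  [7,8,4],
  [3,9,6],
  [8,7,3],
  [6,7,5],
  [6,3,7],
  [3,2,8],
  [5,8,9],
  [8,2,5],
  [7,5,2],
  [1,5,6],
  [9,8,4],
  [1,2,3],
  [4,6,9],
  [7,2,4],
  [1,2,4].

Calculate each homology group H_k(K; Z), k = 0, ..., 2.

Fix the vertex order 1 < 2 < 3 < 4 < 5 < 6 < 7 < 8 < 9 and write every simplex with vertices in increasing order. Then dim K = 2 and the simplices of K are:

  0-simplices (9): [1], [2], [3], [4], [5], [6], [7], [8], [9]
  1-simplices (27): (27 of them)
  2-simplices (18): [1,2,3], [1,2,4], [1,3,9], [1,4,6], [1,5,6], [1,5,9], [2,3,8], [2,4,7], [2,5,7], [2,5,8], [3,6,7], [3,6,9], [3,7,8], [4,6,9], [4,7,8], [4,8,9], [5,6,7], [5,8,9]

Hence C_0 ≅ Z^9, C_1 ≅ Z^27, C_2 ≅ Z^18.

Boundary ∂_1: C_1 → C_0 sends each edge [p,q] (with p < q) to q − p. For instance
  ∂[1,9] = [9] − [1].
The 9×27 boundary matrix has rank 8 and Smith normal form diag(1,1,1,1,1,1,1,1).

∂_2: C_2 → C_1 maps a triangle to the signed sum of its edges. For instance
  ∂[2,4,7] = [4,7] − [2,7] + [2,4],
  ∂[3,7,8] = [7,8] − [3,8] + [3,7].
As a 27×18 matrix over Z this has rank 18, with invariant factors (1,1,1,1,1,1,1,1,1,1,1,1,1,1,1,1,1,2).

Now H_k = ker ∂_k / im ∂_{k+1}, so:

  H_0: rank C_0 − rank ∂_1 = 9 − 8 = 1, and the invariant factors of ∂_1 are all 1, so H_0 = Z.
  H_1: rank ker ∂_1 − rank ∂_2 = (27 − 8) − 18 = 1, and ∂_2 has invariant factor 2 > 1, so H_1 = Z ⊕ Z_2.
  H_2: rank ker ∂_2 − rank ∂_3 = (18 − 18) − 0 = 0, and there is no ∂_3, so H_2 = 0.

(K is a triangulation of the Klein bottle.)

H_0 ≅ Z,  H_1 ≅ Z ⊕ Z_2,  H_2 = 0.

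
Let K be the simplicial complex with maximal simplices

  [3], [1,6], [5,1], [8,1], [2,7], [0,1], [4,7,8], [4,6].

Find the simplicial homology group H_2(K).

We work with the vertex ordering 0 < 1 < 2 < 3 < 4 < 5 < 6 < 7 < 8. The simplices of K, each written with vertices in increasing order, are:

  0-simplices (9): [0], [1], [2], [3], [4], [5], [6], [7], [8]
  1-simplices (9): [0,1], [1,5], [1,6], [1,8], [2,7], [4,6], [4,7], [4,8], [7,8]
  2-simplices (1): [4,7,8]

so the chain groups are C_0 ≅ Z^9, C_1 ≅ Z^9, C_2 ≅ Z^1.

∂_1: C_1 → C_0 is given by ∂[p,q] = [q] − [p]. For instance
  ∂[0,1] = [1] − [0].
The 9×9 boundary matrix has rank 7 and Smith normal form diag(1,1,1,1,1,1,1).

The boundary map ∂_2: C_2 → C_1 acts by ∂[p,q,r] = [q,r] − [p,r] + [p,q]. For instance
  ∂[4,7,8] = [7,8] − [4,8] + [4,7].
As a 9×1 matrix over Z this has rank 1, with invariant factors (1).

Reading off H_k = ker ∂_k / im ∂_{k+1}:

  H_2: rank ker ∂_2 − rank ∂_3 = (1 − 1) − 0 = 0, and there is no ∂_3, so H_2 ≅ 0.

H_2 = 0.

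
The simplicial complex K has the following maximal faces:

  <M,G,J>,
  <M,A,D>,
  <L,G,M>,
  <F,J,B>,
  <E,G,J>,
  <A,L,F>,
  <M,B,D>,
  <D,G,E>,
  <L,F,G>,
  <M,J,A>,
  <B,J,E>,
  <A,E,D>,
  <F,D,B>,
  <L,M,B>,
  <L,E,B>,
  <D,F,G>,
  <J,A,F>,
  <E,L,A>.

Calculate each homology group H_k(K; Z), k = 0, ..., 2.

H_0 ≅ Z,  H_1 ≅ Z^2,  H_2 ≅ Z.

Take the total order A < B < D < E < F < G < J < L < M on the vertex set. Then K (dimension 2) consists of the simplices:

  0-simplices (9): A, B, D, E, F, G, J, L, M
  1-simplices (27): AD, AE, AF, AJ, AL, AM, BD, BE, BF, BJ, BL, BM, DE, DF, DG, DM, EG, EJ, EL, FG, FJ, FL, GJ, GL, GM, JM, LM
  2-simplices (18): ADE, ADM, AEL, AFJ, AFL, AJM, BDF, BDM, BEJ, BEL, BFJ, BLM, DEG, DFG, EGJ, FGL, GJM, GLM

Hence C_0 ≅ Z^9, C_1 ≅ Z^27, C_2 ≅ Z^18.

∂_1: C_1 → C_0 maps an edge to its endpoints' difference, ∂[p,q] = q − p. For instance
  ∂FL = L − F.
This gives a 9×27 integer matrix of rank 8; reducing to Smith normal form yields diagonal entries (1,1,1,1,1,1,1,1).

Boundary ∂_2: C_2 → C_1 acts by ∂[p,q,r] = [q,r] − [p,r] + [p,q]. For instance
  ∂BEJ = EJ − BJ + BE,
  ∂GLM = LM − GM + GL.
The 27×18 boundary matrix has rank 17 and Smith normal form diag(1,1,1,1,1,1,1,1,1,1,1,1,1,1,1,1,1).

Now H_k = ker ∂_k / im ∂_{k+1}, so:

  H_0: rank C_0 − rank ∂_1 = 9 − 8 = 1, and the invariant factors of ∂_1 are all 1, so H_0 ≅ Z.
  H_1: rank ker ∂_1 − rank ∂_2 = (27 − 8) − 17 = 2, and the invariant factors of ∂_2 are all 1, so H_1 ≅ Z^2.
  H_2: rank ker ∂_2 − rank ∂_3 = (18 − 17) − 0 = 1, and there is no ∂_3, so H_2 ≅ Z.

As a check, the Euler characteristic is 9 − 27 + 18 = 0, which agrees with 1 − 2 + 1 = 0.
(K is a triangulation of the torus T^2.)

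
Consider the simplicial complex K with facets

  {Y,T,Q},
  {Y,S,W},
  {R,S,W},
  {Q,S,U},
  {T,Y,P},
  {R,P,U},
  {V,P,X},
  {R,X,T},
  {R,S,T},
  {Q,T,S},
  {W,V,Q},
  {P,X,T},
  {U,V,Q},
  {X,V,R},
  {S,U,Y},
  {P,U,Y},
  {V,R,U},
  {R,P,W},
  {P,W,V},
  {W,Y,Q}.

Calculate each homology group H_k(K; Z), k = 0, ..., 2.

H_0 = Z,  H_1 = Z ⊕ Z/2,  H_2 = 0.

K has 10 vertices, 30 edges, 20 triangles.
rank ∂_0 = 0, rank ∂_1 = 9 ⇒ b_0 = 10 − 0 − 9 = 1; all invariant factors of ∂_1 are 1 so no torsion. So H_0 ≅ Z.
rank ∂_1 = 9, rank ∂_2 = 20 ⇒ b_1 = 30 − 9 − 20 = 1; ∂_2 has invariant factor(s) [2] giving torsion. So H_1 ≅ Z ⊕ Z/2.
rank ∂_2 = 20, rank ∂_3 = 0 ⇒ b_2 = 20 − 20 − 0 = 0. So H_2 ≅ 0.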